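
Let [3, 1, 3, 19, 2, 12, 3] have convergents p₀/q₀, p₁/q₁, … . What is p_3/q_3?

Using pₖ = aₖpₖ₋₁ + pₖ₋₂, qₖ = aₖqₖ₋₁ + qₖ₋₂ (with p₋₁=1, p₋₂=0, q₋₁=0, q₋₂=1):
  k=0: a=3, p=3, q=1
  k=1: a=1, p=4, q=1
  k=2: a=3, p=15, q=4
  k=3: a=19, p=289, q=77

289/77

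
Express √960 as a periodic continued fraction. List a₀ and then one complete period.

a₀ = ⌊√960⌋ = 30.
With m₀=0, d₀=1 and mₖ₊₁ = dₖaₖ − mₖ, dₖ₊₁ = (n − mₖ₊₁²)/dₖ, aₖ₊₁ = ⌊(a₀+mₖ₊₁)/dₖ₊₁⌋:
  k=1: m=30, d=60, a=1
  k=2: m=30, d=1, a=60
d=1 and a=2a₀=60 at k=2, so the next step gives (m, d) = (30, 60) again — its k=1 value — and the period has length 2.

[30; 1, 60]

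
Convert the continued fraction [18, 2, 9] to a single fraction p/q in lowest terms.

351/19

Fold from the inside: start with 9/1.
  2 + 1/9 = 19/9
  18 + 9/19 = 351/19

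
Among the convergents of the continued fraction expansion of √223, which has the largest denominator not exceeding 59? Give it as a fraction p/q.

224/15

√223 = [14; 1, 13, 1, 28, …] (period length 4).
Convergents:
  p_0/q_0 = 14/1
  p_1/q_1 = 15/1
  p_2/q_2 = 209/14
  p_3/q_3 = 224/15
  p_4/q_4 = 6481/434
q_3 = 15 ≤ 59 < 434 = q_4, so the answer is 224/15.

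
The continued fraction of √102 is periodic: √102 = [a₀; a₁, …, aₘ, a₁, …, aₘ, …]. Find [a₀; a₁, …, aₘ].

[10; 10, 20]

a₀ = ⌊√102⌋ = 10.
With m₀=0, d₀=1 and mₖ₊₁ = dₖaₖ − mₖ, dₖ₊₁ = (n − mₖ₊₁²)/dₖ, aₖ₊₁ = ⌊(a₀+mₖ₊₁)/dₖ₊₁⌋:
  k=1: m=10, d=2, a=10
  k=2: m=10, d=1, a=20
d=1 and a=2a₀=20 at k=2, so the next step gives (m, d) = (10, 2) again — its k=1 value — and the period has length 2.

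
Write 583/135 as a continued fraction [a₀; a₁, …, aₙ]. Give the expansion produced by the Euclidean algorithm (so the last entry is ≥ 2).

[4; 3, 7, 6]

583 = 4×135 + 43
135 = 3×43 + 6
43 = 7×6 + 1
6 = 6×1 + 0  (stop)
So 583/135 = [4; 3, 7, 6].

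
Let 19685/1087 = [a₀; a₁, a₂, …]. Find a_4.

3

19685 = 18·1087 + 119   →  a_0 = 18
1087 = 9·119 + 16   →  a_1 = 9
119 = 7·16 + 7   →  a_2 = 7
16 = 2·7 + 2   →  a_3 = 2
7 = 3·2 + 1   →  a_4 = 3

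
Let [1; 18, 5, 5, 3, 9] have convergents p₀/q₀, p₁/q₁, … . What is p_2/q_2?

96/91

Using pₖ = aₖpₖ₋₁ + pₖ₋₂, qₖ = aₖqₖ₋₁ + qₖ₋₂ (with p₋₁=1, p₋₂=0, q₋₁=0, q₋₂=1):
  k=0: a=1, p=1, q=1
  k=1: a=18, p=19, q=18
  k=2: a=5, p=96, q=91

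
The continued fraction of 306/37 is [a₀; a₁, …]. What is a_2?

1

306 = 8·37 + 10   →  a_0 = 8
37 = 3·10 + 7   →  a_1 = 3
10 = 1·7 + 3   →  a_2 = 1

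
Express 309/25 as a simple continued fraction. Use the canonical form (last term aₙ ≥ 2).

[12; 2, 1, 3, 2]

309 = 12×25 + 9
25 = 2×9 + 7
9 = 1×7 + 2
7 = 3×2 + 1
2 = 2×1 + 0  (stop)
So 309/25 = [12; 2, 1, 3, 2].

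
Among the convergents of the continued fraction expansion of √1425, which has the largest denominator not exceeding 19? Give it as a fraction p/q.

√1425 = [37; 1, 2, 1, 74, …] (period length 4).
Convergents:
  p_0/q_0 = 37/1
  p_1/q_1 = 38/1
  p_2/q_2 = 113/3
  p_3/q_3 = 151/4
  p_4/q_4 = 11287/299
q_3 = 4 ≤ 19 < 299 = q_4, so the answer is 151/4.

151/4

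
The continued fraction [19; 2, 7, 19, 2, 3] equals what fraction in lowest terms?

Using pₖ = aₖpₖ₋₁ + pₖ₋₂ and qₖ = aₖqₖ₋₁ + qₖ₋₂:
  k=0: a=19, p=19, q=1
  k=1: a=2, p=39, q=2
  k=2: a=7, p=292, q=15
  k=3: a=19, p=5587, q=287
  k=4: a=2, p=11466, q=589
  k=5: a=3, p=39985, q=2054

39985/2054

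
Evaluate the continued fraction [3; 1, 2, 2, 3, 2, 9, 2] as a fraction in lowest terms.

4054/1093

Using pₖ = aₖpₖ₋₁ + pₖ₋₂ and qₖ = aₖqₖ₋₁ + qₖ₋₂:
  k=0: a=3, p=3, q=1
  k=1: a=1, p=4, q=1
  k=2: a=2, p=11, q=3
  k=3: a=2, p=26, q=7
  k=4: a=3, p=89, q=24
  k=5: a=2, p=204, q=55
  k=6: a=9, p=1925, q=519
  k=7: a=2, p=4054, q=1093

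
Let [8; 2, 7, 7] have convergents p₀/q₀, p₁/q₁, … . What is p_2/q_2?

Using pₖ = aₖpₖ₋₁ + pₖ₋₂, qₖ = aₖqₖ₋₁ + qₖ₋₂ (with p₋₁=1, p₋₂=0, q₋₁=0, q₋₂=1):
  k=0: a=8, p=8, q=1
  k=1: a=2, p=17, q=2
  k=2: a=7, p=127, q=15

127/15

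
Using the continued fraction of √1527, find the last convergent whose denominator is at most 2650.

√1527 = [39; 13, 78, …] (period length 2).
Convergents:
  p_0/q_0 = 39/1
  p_1/q_1 = 508/13
  p_2/q_2 = 39663/1015
  p_3/q_3 = 516127/13208
q_2 = 1015 ≤ 2650 < 13208 = q_3, so the answer is 39663/1015.

39663/1015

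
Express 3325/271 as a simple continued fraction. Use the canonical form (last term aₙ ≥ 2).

3325 = 12·271 + 73
271 = 3·73 + 52
73 = 1·52 + 21
52 = 2·21 + 10
21 = 2·10 + 1
10 = 10·1 + 0  (stop)
So 3325/271 = [12; 3, 1, 2, 2, 10].

[12; 3, 1, 2, 2, 10]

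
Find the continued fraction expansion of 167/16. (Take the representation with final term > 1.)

167 = 10·16 + 7
16 = 2·7 + 2
7 = 3·2 + 1
2 = 2·1 + 0  (stop)
So 167/16 = [10; 2, 3, 2].

[10; 2, 3, 2]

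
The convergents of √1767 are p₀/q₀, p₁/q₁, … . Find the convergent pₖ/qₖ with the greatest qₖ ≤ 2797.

√1767 = [42; 28, 84, …] (period length 2).
Convergents:
  p_0/q_0 = 42/1
  p_1/q_1 = 1177/28
  p_2/q_2 = 98910/2353
  p_3/q_3 = 2770657/65912
q_2 = 2353 ≤ 2797 < 65912 = q_3, so the answer is 98910/2353.

98910/2353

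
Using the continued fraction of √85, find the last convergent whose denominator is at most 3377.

√85 = [9; 4, 1, 1, 4, 18, …] (period length 5).
Convergents:
  p_0/q_0 = 9/1
  p_1/q_1 = 37/4
  p_2/q_2 = 46/5
  p_3/q_3 = 83/9
  p_4/q_4 = 378/41
  p_5/q_5 = 6887/747
  p_6/q_6 = 27926/3029
  p_7/q_7 = 34813/3776
q_6 = 3029 ≤ 3377 < 3776 = q_7, so the answer is 27926/3029.

27926/3029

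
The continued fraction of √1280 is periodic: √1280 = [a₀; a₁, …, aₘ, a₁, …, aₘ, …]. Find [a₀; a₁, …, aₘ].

a₀ = ⌊√1280⌋ = 35.
With m₀=0, d₀=1 and mₖ₊₁ = dₖaₖ − mₖ, dₖ₊₁ = (n − mₖ₊₁²)/dₖ, aₖ₊₁ = ⌊(a₀+mₖ₊₁)/dₖ₊₁⌋:
  k=1: m=35, d=55, a=1
  k=2: m=20, d=16, a=3
  k=3: m=28, d=31, a=2
  k=4: m=34, d=4, a=17
  k=5: m=34, d=31, a=2
  k=6: m=28, d=16, a=3
  k=7: m=20, d=55, a=1
  k=8: m=35, d=1, a=70
d=1 and a=2a₀=70 at k=8, so the next step gives (m, d) = (35, 55) again — its k=1 value — and the period has length 8.

[35; 1, 3, 2, 17, 2, 3, 1, 70]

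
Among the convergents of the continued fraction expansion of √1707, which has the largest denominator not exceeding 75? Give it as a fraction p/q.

√1707 = [41; 3, 6, 41, 6, 3, 82, …] (period length 6).
Convergents:
  p_0/q_0 = 41/1
  p_1/q_1 = 124/3
  p_2/q_2 = 785/19
  p_3/q_3 = 32309/782
q_2 = 19 ≤ 75 < 782 = q_3, so the answer is 785/19.

785/19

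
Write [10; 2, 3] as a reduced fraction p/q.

73/7

Fold from the inside: start with 3/1.
  2 + 1/3 = 7/3
  10 + 3/7 = 73/7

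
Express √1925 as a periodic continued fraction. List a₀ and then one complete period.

[43; 1, 6, 1, 86]

a₀ = ⌊√1925⌋ = 43.
With m₀=0, d₀=1 and mₖ₊₁ = dₖaₖ − mₖ, dₖ₊₁ = (n − mₖ₊₁²)/dₖ, aₖ₊₁ = ⌊(a₀+mₖ₊₁)/dₖ₊₁⌋:
  k=1: m=43, d=76, a=1
  k=2: m=33, d=11, a=6
  k=3: m=33, d=76, a=1
  k=4: m=43, d=1, a=86
d=1 and a=2a₀=86 at k=4, so the next step gives (m, d) = (43, 76) again — its k=1 value — and the period has length 4.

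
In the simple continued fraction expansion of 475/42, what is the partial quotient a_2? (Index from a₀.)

4

475 = 11·42 + 13   →  a_0 = 11
42 = 3·13 + 3   →  a_1 = 3
13 = 4·3 + 1   →  a_2 = 4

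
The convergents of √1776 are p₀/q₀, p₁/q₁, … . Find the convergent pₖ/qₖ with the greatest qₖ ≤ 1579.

√1776 = [42; 7, 84, …] (period length 2).
Convergents:
  p_0/q_0 = 42/1
  p_1/q_1 = 295/7
  p_2/q_2 = 24822/589
  p_3/q_3 = 174049/4130
q_2 = 589 ≤ 1579 < 4130 = q_3, so the answer is 24822/589.

24822/589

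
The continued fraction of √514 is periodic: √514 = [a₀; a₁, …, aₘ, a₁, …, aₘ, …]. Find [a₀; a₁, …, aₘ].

[22; 1, 2, 22, 2, 1, 44]

a₀ = ⌊√514⌋ = 22.
With m₀=0, d₀=1 and mₖ₊₁ = dₖaₖ − mₖ, dₖ₊₁ = (n − mₖ₊₁²)/dₖ, aₖ₊₁ = ⌊(a₀+mₖ₊₁)/dₖ₊₁⌋:
  k=1: m=22, d=30, a=1
  k=2: m=8, d=15, a=2
  k=3: m=22, d=2, a=22
  k=4: m=22, d=15, a=2
  k=5: m=8, d=30, a=1
  k=6: m=22, d=1, a=44
d=1 and a=2a₀=44 at k=6, so the next step gives (m, d) = (22, 30) again — its k=1 value — and the period has length 6.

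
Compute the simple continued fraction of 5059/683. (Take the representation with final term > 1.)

5059 = 7·683 + 278
683 = 2·278 + 127
278 = 2·127 + 24
127 = 5·24 + 7
24 = 3·7 + 3
7 = 2·3 + 1
3 = 3·1 + 0  (stop)
So 5059/683 = [7; 2, 2, 5, 3, 2, 3].

[7; 2, 2, 5, 3, 2, 3]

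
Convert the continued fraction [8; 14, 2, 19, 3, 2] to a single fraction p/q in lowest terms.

Fold from the inside: start with 2/1.
  3 + 1/2 = 7/2
  19 + 2/7 = 135/7
  2 + 7/135 = 277/135
  14 + 135/277 = 4013/277
  8 + 277/4013 = 32381/4013

32381/4013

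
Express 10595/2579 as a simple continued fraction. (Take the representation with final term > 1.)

[4; 9, 4, 9, 1, 2, 2]

10595 = 4·2579 + 279
2579 = 9·279 + 68
279 = 4·68 + 7
68 = 9·7 + 5
7 = 1·5 + 2
5 = 2·2 + 1
2 = 2·1 + 0  (stop)
So 10595/2579 = [4; 9, 4, 9, 1, 2, 2].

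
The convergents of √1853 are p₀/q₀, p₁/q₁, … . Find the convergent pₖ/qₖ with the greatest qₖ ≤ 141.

√1853 = [43; 21, 1, 1, 21, 86, …] (period length 5).
Convergents:
  p_0/q_0 = 43/1
  p_1/q_1 = 904/21
  p_2/q_2 = 947/22
  p_3/q_3 = 1851/43
  p_4/q_4 = 39818/925
q_3 = 43 ≤ 141 < 925 = q_4, so the answer is 1851/43.

1851/43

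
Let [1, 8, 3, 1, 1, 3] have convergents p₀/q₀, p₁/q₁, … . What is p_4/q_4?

65/58

Using pₖ = aₖpₖ₋₁ + pₖ₋₂, qₖ = aₖqₖ₋₁ + qₖ₋₂ (with p₋₁=1, p₋₂=0, q₋₁=0, q₋₂=1):
  k=0: a=1, p=1, q=1
  k=1: a=8, p=9, q=8
  k=2: a=3, p=28, q=25
  k=3: a=1, p=37, q=33
  k=4: a=1, p=65, q=58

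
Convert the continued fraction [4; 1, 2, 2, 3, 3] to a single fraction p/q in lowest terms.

Using pₖ = aₖpₖ₋₁ + pₖ₋₂ and qₖ = aₖqₖ₋₁ + qₖ₋₂:
  k=0: a=4, p=4, q=1
  k=1: a=1, p=5, q=1
  k=2: a=2, p=14, q=3
  k=3: a=2, p=33, q=7
  k=4: a=3, p=113, q=24
  k=5: a=3, p=372, q=79

372/79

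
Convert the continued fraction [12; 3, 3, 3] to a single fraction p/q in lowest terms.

406/33

Using pₖ = aₖpₖ₋₁ + pₖ₋₂ and qₖ = aₖqₖ₋₁ + qₖ₋₂:
  k=0: a=12, p=12, q=1
  k=1: a=3, p=37, q=3
  k=2: a=3, p=123, q=10
  k=3: a=3, p=406, q=33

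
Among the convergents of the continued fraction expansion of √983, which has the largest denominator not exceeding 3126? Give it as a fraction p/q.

83618/2667

√983 = [31; 2, 1, 5, 31, 5, 1, 2, 62, …] (period length 8).
Convergents:
  p_0/q_0 = 31/1
  p_1/q_1 = 63/2
  p_2/q_2 = 94/3
  p_3/q_3 = 533/17
  p_4/q_4 = 16617/530
  p_5/q_5 = 83618/2667
  p_6/q_6 = 100235/3197
q_5 = 2667 ≤ 3126 < 3197 = q_6, so the answer is 83618/2667.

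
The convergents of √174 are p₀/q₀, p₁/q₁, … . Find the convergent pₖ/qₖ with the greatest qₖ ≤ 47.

√174 = [13; 5, 4, 5, 26, …] (period length 4).
Convergents:
  p_0/q_0 = 13/1
  p_1/q_1 = 66/5
  p_2/q_2 = 277/21
  p_3/q_3 = 1451/110
q_2 = 21 ≤ 47 < 110 = q_3, so the answer is 277/21.

277/21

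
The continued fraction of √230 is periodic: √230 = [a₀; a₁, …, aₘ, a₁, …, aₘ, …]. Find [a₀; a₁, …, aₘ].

[15; 6, 30]

a₀ = ⌊√230⌋ = 15.
With m₀=0, d₀=1 and mₖ₊₁ = dₖaₖ − mₖ, dₖ₊₁ = (n − mₖ₊₁²)/dₖ, aₖ₊₁ = ⌊(a₀+mₖ₊₁)/dₖ₊₁⌋:
  k=1: m=15, d=5, a=6
  k=2: m=15, d=1, a=30
d=1 and a=2a₀=30 at k=2, so the next step gives (m, d) = (15, 5) again — its k=1 value — and the period has length 2.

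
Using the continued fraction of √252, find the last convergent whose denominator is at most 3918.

32257/2032

√252 = [15; 1, 6, 1, 30, …] (period length 4).
Convergents:
  p_0/q_0 = 15/1
  p_1/q_1 = 16/1
  p_2/q_2 = 111/7
  p_3/q_3 = 127/8
  p_4/q_4 = 3921/247
  p_5/q_5 = 4048/255
  p_6/q_6 = 28209/1777
  p_7/q_7 = 32257/2032
  p_8/q_8 = 995919/62737
q_7 = 2032 ≤ 3918 < 62737 = q_8, so the answer is 32257/2032.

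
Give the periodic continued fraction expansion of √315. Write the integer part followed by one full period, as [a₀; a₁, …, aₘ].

a₀ = ⌊√315⌋ = 17.
With m₀=0, d₀=1 and mₖ₊₁ = dₖaₖ − mₖ, dₖ₊₁ = (n − mₖ₊₁²)/dₖ, aₖ₊₁ = ⌊(a₀+mₖ₊₁)/dₖ₊₁⌋:
  k=1: m=17, d=26, a=1
  k=2: m=9, d=9, a=2
  k=3: m=9, d=26, a=1
  k=4: m=17, d=1, a=34
d=1 and a=2a₀=34 at k=4, so the next step gives (m, d) = (17, 26) again — its k=1 value — and the period has length 4.

[17; 1, 2, 1, 34]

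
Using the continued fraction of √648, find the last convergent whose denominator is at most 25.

√648 = [25; 2, 5, 6, 5, 2, 50, …] (period length 6).
Convergents:
  p_0/q_0 = 25/1
  p_1/q_1 = 51/2
  p_2/q_2 = 280/11
  p_3/q_3 = 1731/68
q_2 = 11 ≤ 25 < 68 = q_3, so the answer is 280/11.

280/11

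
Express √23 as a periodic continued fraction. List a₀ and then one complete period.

[4; 1, 3, 1, 8]

a₀ = ⌊√23⌋ = 4.
With m₀=0, d₀=1 and mₖ₊₁ = dₖaₖ − mₖ, dₖ₊₁ = (n − mₖ₊₁²)/dₖ, aₖ₊₁ = ⌊(a₀+mₖ₊₁)/dₖ₊₁⌋:
  k=1: m=4, d=7, a=1
  k=2: m=3, d=2, a=3
  k=3: m=3, d=7, a=1
  k=4: m=4, d=1, a=8
d=1 and a=2a₀=8 at k=4, so the next step gives (m, d) = (4, 7) again — its k=1 value — and the period has length 4.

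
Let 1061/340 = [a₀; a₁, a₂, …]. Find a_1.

1061 = 3·340 + 41   →  a_0 = 3
340 = 8·41 + 12   →  a_1 = 8

8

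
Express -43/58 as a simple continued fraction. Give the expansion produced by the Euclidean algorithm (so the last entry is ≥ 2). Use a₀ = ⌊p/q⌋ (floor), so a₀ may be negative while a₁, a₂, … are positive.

[-1; 3, 1, 6, 2]

-43 = -1·58 + 15
58 = 3·15 + 13
15 = 1·13 + 2
13 = 6·2 + 1
2 = 2·1 + 0  (stop)
So -43/58 = [-1; 3, 1, 6, 2].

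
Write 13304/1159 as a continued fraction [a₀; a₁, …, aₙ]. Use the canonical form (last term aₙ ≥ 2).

[11; 2, 11, 3, 16]

13304 = 11×1159 + 555
1159 = 2×555 + 49
555 = 11×49 + 16
49 = 3×16 + 1
16 = 16×1 + 0  (stop)
So 13304/1159 = [11; 2, 11, 3, 16].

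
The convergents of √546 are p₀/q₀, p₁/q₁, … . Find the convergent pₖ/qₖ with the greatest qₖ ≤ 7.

70/3

√546 = [23; 2, 1, 2, 1, 2, 46, …] (period length 6).
Convergents:
  p_0/q_0 = 23/1
  p_1/q_1 = 47/2
  p_2/q_2 = 70/3
  p_3/q_3 = 187/8
q_2 = 3 ≤ 7 < 8 = q_3, so the answer is 70/3.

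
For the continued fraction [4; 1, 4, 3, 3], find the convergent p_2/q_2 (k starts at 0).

24/5

Using pₖ = aₖpₖ₋₁ + pₖ₋₂, qₖ = aₖqₖ₋₁ + qₖ₋₂ (with p₋₁=1, p₋₂=0, q₋₁=0, q₋₂=1):
  k=0: a=4, p=4, q=1
  k=1: a=1, p=5, q=1
  k=2: a=4, p=24, q=5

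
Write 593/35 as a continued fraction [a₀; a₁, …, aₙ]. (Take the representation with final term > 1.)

[16; 1, 16, 2]

593 = 16×35 + 33
35 = 1×33 + 2
33 = 16×2 + 1
2 = 2×1 + 0  (stop)
So 593/35 = [16; 1, 16, 2].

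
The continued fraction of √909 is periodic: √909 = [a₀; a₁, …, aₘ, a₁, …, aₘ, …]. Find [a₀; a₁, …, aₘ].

a₀ = ⌊√909⌋ = 30.
With m₀=0, d₀=1 and mₖ₊₁ = dₖaₖ − mₖ, dₖ₊₁ = (n − mₖ₊₁²)/dₖ, aₖ₊₁ = ⌊(a₀+mₖ₊₁)/dₖ₊₁⌋:
  k=1: m=30, d=9, a=6
  k=2: m=24, d=37, a=1
  k=3: m=13, d=20, a=2
  k=4: m=27, d=9, a=6
  k=5: m=27, d=20, a=2
  k=6: m=13, d=37, a=1
  k=7: m=24, d=9, a=6
  k=8: m=30, d=1, a=60
d=1 and a=2a₀=60 at k=8, so the next step gives (m, d) = (30, 9) again — its k=1 value — and the period has length 8.

[30; 6, 1, 2, 6, 2, 1, 6, 60]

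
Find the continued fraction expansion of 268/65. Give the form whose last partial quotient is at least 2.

[4; 8, 8]

268 = 4×65 + 8
65 = 8×8 + 1
8 = 8×1 + 0  (stop)
So 268/65 = [4; 8, 8].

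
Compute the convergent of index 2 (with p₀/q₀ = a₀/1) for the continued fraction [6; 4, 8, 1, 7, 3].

206/33

Using pₖ = aₖpₖ₋₁ + pₖ₋₂, qₖ = aₖqₖ₋₁ + qₖ₋₂ (with p₋₁=1, p₋₂=0, q₋₁=0, q₋₂=1):
  k=0: a=6, p=6, q=1
  k=1: a=4, p=25, q=4
  k=2: a=8, p=206, q=33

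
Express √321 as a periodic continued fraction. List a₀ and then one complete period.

a₀ = ⌊√321⌋ = 17.
With m₀=0, d₀=1 and mₖ₊₁ = dₖaₖ − mₖ, dₖ₊₁ = (n − mₖ₊₁²)/dₖ, aₖ₊₁ = ⌊(a₀+mₖ₊₁)/dₖ₊₁⌋:
  k=1: m=17, d=32, a=1
  k=2: m=15, d=3, a=10
  k=3: m=15, d=32, a=1
  k=4: m=17, d=1, a=34
d=1 and a=2a₀=34 at k=4, so the next step gives (m, d) = (17, 32) again — its k=1 value — and the period has length 4.

[17; 1, 10, 1, 34]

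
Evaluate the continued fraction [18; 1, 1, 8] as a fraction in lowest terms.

315/17

Using pₖ = aₖpₖ₋₁ + pₖ₋₂ and qₖ = aₖqₖ₋₁ + qₖ₋₂:
  k=0: a=18, p=18, q=1
  k=1: a=1, p=19, q=1
  k=2: a=1, p=37, q=2
  k=3: a=8, p=315, q=17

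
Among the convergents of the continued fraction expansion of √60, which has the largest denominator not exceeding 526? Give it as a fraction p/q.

1921/248

√60 = [7; 1, 2, 1, 14, …] (period length 4).
Convergents:
  p_0/q_0 = 7/1
  p_1/q_1 = 8/1
  p_2/q_2 = 23/3
  p_3/q_3 = 31/4
  p_4/q_4 = 457/59
  p_5/q_5 = 488/63
  p_6/q_6 = 1433/185
  p_7/q_7 = 1921/248
  p_8/q_8 = 28327/3657
q_7 = 248 ≤ 526 < 3657 = q_8, so the answer is 1921/248.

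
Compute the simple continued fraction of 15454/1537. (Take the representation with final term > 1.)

[10; 18, 3, 2, 1, 3, 2]

15454 = 10·1537 + 84
1537 = 18·84 + 25
84 = 3·25 + 9
25 = 2·9 + 7
9 = 1·7 + 2
7 = 3·2 + 1
2 = 2·1 + 0  (stop)
So 15454/1537 = [10; 18, 3, 2, 1, 3, 2].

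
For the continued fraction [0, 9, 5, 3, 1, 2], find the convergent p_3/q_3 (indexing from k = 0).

Using pₖ = aₖpₖ₋₁ + pₖ₋₂, qₖ = aₖqₖ₋₁ + qₖ₋₂ (with p₋₁=1, p₋₂=0, q₋₁=0, q₋₂=1):
  k=0: a=0, p=0, q=1
  k=1: a=9, p=1, q=9
  k=2: a=5, p=5, q=46
  k=3: a=3, p=16, q=147

16/147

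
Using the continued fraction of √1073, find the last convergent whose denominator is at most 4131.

45368/1385

√1073 = [32; 1, 3, 9, 9, 3, 1, 64, …] (period length 7).
Convergents:
  p_0/q_0 = 32/1
  p_1/q_1 = 33/1
  p_2/q_2 = 131/4
  p_3/q_3 = 1212/37
  p_4/q_4 = 11039/337
  p_5/q_5 = 34329/1048
  p_6/q_6 = 45368/1385
  p_7/q_7 = 2937881/89688
q_6 = 1385 ≤ 4131 < 89688 = q_7, so the answer is 45368/1385.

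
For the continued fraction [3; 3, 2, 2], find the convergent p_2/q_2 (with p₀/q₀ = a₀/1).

23/7

Using pₖ = aₖpₖ₋₁ + pₖ₋₂, qₖ = aₖqₖ₋₁ + qₖ₋₂ (with p₋₁=1, p₋₂=0, q₋₁=0, q₋₂=1):
  k=0: a=3, p=3, q=1
  k=1: a=3, p=10, q=3
  k=2: a=2, p=23, q=7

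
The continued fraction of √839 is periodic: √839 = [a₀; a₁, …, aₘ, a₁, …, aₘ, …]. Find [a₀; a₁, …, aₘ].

[28; 1, 27, 1, 56]

a₀ = ⌊√839⌋ = 28.
With m₀=0, d₀=1 and mₖ₊₁ = dₖaₖ − mₖ, dₖ₊₁ = (n − mₖ₊₁²)/dₖ, aₖ₊₁ = ⌊(a₀+mₖ₊₁)/dₖ₊₁⌋:
  k=1: m=28, d=55, a=1
  k=2: m=27, d=2, a=27
  k=3: m=27, d=55, a=1
  k=4: m=28, d=1, a=56
d=1 and a=2a₀=56 at k=4, so the next step gives (m, d) = (28, 55) again — its k=1 value — and the period has length 4.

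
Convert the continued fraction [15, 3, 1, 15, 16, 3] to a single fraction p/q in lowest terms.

47272/3099

Fold from the inside: start with 3/1.
  16 + 1/3 = 49/3
  15 + 3/49 = 738/49
  1 + 49/738 = 787/738
  3 + 738/787 = 3099/787
  15 + 787/3099 = 47272/3099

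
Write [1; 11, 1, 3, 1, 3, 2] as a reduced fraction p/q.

Using pₖ = aₖpₖ₋₁ + pₖ₋₂ and qₖ = aₖqₖ₋₁ + qₖ₋₂:
  k=0: a=1, p=1, q=1
  k=1: a=11, p=12, q=11
  k=2: a=1, p=13, q=12
  k=3: a=3, p=51, q=47
  k=4: a=1, p=64, q=59
  k=5: a=3, p=243, q=224
  k=6: a=2, p=550, q=507

550/507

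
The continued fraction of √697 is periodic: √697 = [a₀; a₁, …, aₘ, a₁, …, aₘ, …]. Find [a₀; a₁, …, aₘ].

[26; 2, 2, 52]

a₀ = ⌊√697⌋ = 26.
With m₀=0, d₀=1 and mₖ₊₁ = dₖaₖ − mₖ, dₖ₊₁ = (n − mₖ₊₁²)/dₖ, aₖ₊₁ = ⌊(a₀+mₖ₊₁)/dₖ₊₁⌋:
  k=1: m=26, d=21, a=2
  k=2: m=16, d=21, a=2
  k=3: m=26, d=1, a=52
d=1 and a=2a₀=52 at k=3, so the next step gives (m, d) = (26, 21) again — its k=1 value — and the period has length 3.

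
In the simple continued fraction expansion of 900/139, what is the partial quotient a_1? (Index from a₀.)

900 = 6·139 + 66   →  a_0 = 6
139 = 2·66 + 7   →  a_1 = 2

2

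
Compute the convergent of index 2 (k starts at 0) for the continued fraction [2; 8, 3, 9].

Using pₖ = aₖpₖ₋₁ + pₖ₋₂, qₖ = aₖqₖ₋₁ + qₖ₋₂ (with p₋₁=1, p₋₂=0, q₋₁=0, q₋₂=1):
  k=0: a=2, p=2, q=1
  k=1: a=8, p=17, q=8
  k=2: a=3, p=53, q=25

53/25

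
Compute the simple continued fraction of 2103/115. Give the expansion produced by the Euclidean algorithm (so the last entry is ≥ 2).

2103 = 18·115 + 33
115 = 3·33 + 16
33 = 2·16 + 1
16 = 16·1 + 0  (stop)
So 2103/115 = [18; 3, 2, 16].

[18; 3, 2, 16]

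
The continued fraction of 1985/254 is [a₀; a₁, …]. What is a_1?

1

1985 = 7·254 + 207   →  a_0 = 7
254 = 1·207 + 47   →  a_1 = 1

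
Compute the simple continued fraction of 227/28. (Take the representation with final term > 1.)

[8; 9, 3]

227 = 8·28 + 3
28 = 9·3 + 1
3 = 3·1 + 0  (stop)
So 227/28 = [8; 9, 3].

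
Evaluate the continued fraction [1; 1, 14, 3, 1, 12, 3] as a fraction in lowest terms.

Fold from the inside: start with 3/1.
  12 + 1/3 = 37/3
  1 + 3/37 = 40/37
  3 + 37/40 = 157/40
  14 + 40/157 = 2238/157
  1 + 157/2238 = 2395/2238
  1 + 2238/2395 = 4633/2395

4633/2395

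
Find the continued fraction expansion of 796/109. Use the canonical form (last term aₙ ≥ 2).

[7; 3, 3, 3, 3]

796 = 7×109 + 33
109 = 3×33 + 10
33 = 3×10 + 3
10 = 3×3 + 1
3 = 3×1 + 0  (stop)
So 796/109 = [7; 3, 3, 3, 3].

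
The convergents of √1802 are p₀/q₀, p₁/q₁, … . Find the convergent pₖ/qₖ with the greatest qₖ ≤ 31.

849/20

√1802 = [42; 2, 4, 2, 84, …] (period length 4).
Convergents:
  p_0/q_0 = 42/1
  p_1/q_1 = 85/2
  p_2/q_2 = 382/9
  p_3/q_3 = 849/20
  p_4/q_4 = 71698/1689
q_3 = 20 ≤ 31 < 1689 = q_4, so the answer is 849/20.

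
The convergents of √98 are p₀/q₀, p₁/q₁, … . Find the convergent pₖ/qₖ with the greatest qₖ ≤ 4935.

√98 = [9; 1, 8, 1, 18, …] (period length 4).
Convergents:
  p_0/q_0 = 9/1
  p_1/q_1 = 10/1
  p_2/q_2 = 89/9
  p_3/q_3 = 99/10
  p_4/q_4 = 1871/189
  p_5/q_5 = 1970/199
  p_6/q_6 = 17631/1781
  p_7/q_7 = 19601/1980
  p_8/q_8 = 370449/37421
q_7 = 1980 ≤ 4935 < 37421 = q_8, so the answer is 19601/1980.

19601/1980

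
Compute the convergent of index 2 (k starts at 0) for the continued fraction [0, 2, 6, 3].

Using pₖ = aₖpₖ₋₁ + pₖ₋₂, qₖ = aₖqₖ₋₁ + qₖ₋₂ (with p₋₁=1, p₋₂=0, q₋₁=0, q₋₂=1):
  k=0: a=0, p=0, q=1
  k=1: a=2, p=1, q=2
  k=2: a=6, p=6, q=13

6/13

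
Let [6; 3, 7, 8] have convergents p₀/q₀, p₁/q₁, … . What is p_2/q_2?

139/22

Using pₖ = aₖpₖ₋₁ + pₖ₋₂, qₖ = aₖqₖ₋₁ + qₖ₋₂ (with p₋₁=1, p₋₂=0, q₋₁=0, q₋₂=1):
  k=0: a=6, p=6, q=1
  k=1: a=3, p=19, q=3
  k=2: a=7, p=139, q=22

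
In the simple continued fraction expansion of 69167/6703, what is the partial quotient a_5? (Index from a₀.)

69167 = 10·6703 + 2137   →  a_0 = 10
6703 = 3·2137 + 292   →  a_1 = 3
2137 = 7·292 + 93   →  a_2 = 7
292 = 3·93 + 13   →  a_3 = 3
93 = 7·13 + 2   →  a_4 = 7
13 = 6·2 + 1   →  a_5 = 6

6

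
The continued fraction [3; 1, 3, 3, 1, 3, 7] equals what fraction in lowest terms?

Using pₖ = aₖpₖ₋₁ + pₖ₋₂ and qₖ = aₖqₖ₋₁ + qₖ₋₂:
  k=0: a=3, p=3, q=1
  k=1: a=1, p=4, q=1
  k=2: a=3, p=15, q=4
  k=3: a=3, p=49, q=13
  k=4: a=1, p=64, q=17
  k=5: a=3, p=241, q=64
  k=6: a=7, p=1751, q=465

1751/465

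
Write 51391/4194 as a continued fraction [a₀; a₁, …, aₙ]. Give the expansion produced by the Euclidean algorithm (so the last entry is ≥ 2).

[12; 3, 1, 17, 3, 19]

51391 = 12·4194 + 1063
4194 = 3·1063 + 1005
1063 = 1·1005 + 58
1005 = 17·58 + 19
58 = 3·19 + 1
19 = 19·1 + 0  (stop)
So 51391/4194 = [12; 3, 1, 17, 3, 19].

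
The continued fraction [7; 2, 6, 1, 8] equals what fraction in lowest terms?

Using pₖ = aₖpₖ₋₁ + pₖ₋₂ and qₖ = aₖqₖ₋₁ + qₖ₋₂:
  k=0: a=7, p=7, q=1
  k=1: a=2, p=15, q=2
  k=2: a=6, p=97, q=13
  k=3: a=1, p=112, q=15
  k=4: a=8, p=993, q=133

993/133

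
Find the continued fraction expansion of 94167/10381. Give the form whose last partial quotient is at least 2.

[9; 14, 15, 16, 3]

94167 = 9*10381 + 738
10381 = 14*738 + 49
738 = 15*49 + 3
49 = 16*3 + 1
3 = 3*1 + 0  (stop)
So 94167/10381 = [9; 14, 15, 16, 3].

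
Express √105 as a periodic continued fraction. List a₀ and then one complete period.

a₀ = ⌊√105⌋ = 10.

[10; 4, 20]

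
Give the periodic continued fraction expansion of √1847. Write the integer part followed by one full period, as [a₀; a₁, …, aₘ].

a₀ = ⌊√1847⌋ = 42.

[42; 1, 41, 1, 84]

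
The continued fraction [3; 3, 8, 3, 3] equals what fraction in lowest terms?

860/259

Using pₖ = aₖpₖ₋₁ + pₖ₋₂ and qₖ = aₖqₖ₋₁ + qₖ₋₂:
  k=0: a=3, p=3, q=1
  k=1: a=3, p=10, q=3
  k=2: a=8, p=83, q=25
  k=3: a=3, p=259, q=78
  k=4: a=3, p=860, q=259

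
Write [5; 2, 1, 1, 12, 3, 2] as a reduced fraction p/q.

2434/451

Using pₖ = aₖpₖ₋₁ + pₖ₋₂ and qₖ = aₖqₖ₋₁ + qₖ₋₂:
  k=0: a=5, p=5, q=1
  k=1: a=2, p=11, q=2
  k=2: a=1, p=16, q=3
  k=3: a=1, p=27, q=5
  k=4: a=12, p=340, q=63
  k=5: a=3, p=1047, q=194
  k=6: a=2, p=2434, q=451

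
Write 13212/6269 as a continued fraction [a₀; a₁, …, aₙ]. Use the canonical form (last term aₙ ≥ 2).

[2; 9, 3, 3, 8, 8]

13212 = 2×6269 + 674
6269 = 9×674 + 203
674 = 3×203 + 65
203 = 3×65 + 8
65 = 8×8 + 1
8 = 8×1 + 0  (stop)
So 13212/6269 = [2; 9, 3, 3, 8, 8].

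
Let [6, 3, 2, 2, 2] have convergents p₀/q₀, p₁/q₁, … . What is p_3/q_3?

107/17

Using pₖ = aₖpₖ₋₁ + pₖ₋₂, qₖ = aₖqₖ₋₁ + qₖ₋₂ (with p₋₁=1, p₋₂=0, q₋₁=0, q₋₂=1):
  k=0: a=6, p=6, q=1
  k=1: a=3, p=19, q=3
  k=2: a=2, p=44, q=7
  k=3: a=2, p=107, q=17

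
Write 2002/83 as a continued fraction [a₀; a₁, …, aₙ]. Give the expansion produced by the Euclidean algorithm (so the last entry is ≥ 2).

[24; 8, 3, 3]

2002 = 24×83 + 10
83 = 8×10 + 3
10 = 3×3 + 1
3 = 3×1 + 0  (stop)
So 2002/83 = [24; 8, 3, 3].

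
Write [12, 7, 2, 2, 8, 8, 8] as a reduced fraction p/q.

Using pₖ = aₖpₖ₋₁ + pₖ₋₂ and qₖ = aₖqₖ₋₁ + qₖ₋₂:
  k=0: a=12, p=12, q=1
  k=1: a=7, p=85, q=7
  k=2: a=2, p=182, q=15
  k=3: a=2, p=449, q=37
  k=4: a=8, p=3774, q=311
  k=5: a=8, p=30641, q=2525
  k=6: a=8, p=248902, q=20511

248902/20511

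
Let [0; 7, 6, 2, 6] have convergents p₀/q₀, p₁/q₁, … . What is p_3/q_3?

13/93

Using pₖ = aₖpₖ₋₁ + pₖ₋₂, qₖ = aₖqₖ₋₁ + qₖ₋₂ (with p₋₁=1, p₋₂=0, q₋₁=0, q₋₂=1):
  k=0: a=0, p=0, q=1
  k=1: a=7, p=1, q=7
  k=2: a=6, p=6, q=43
  k=3: a=2, p=13, q=93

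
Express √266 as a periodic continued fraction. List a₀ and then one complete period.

a₀ = ⌊√266⌋ = 16.
With m₀=0, d₀=1 and mₖ₊₁ = dₖaₖ − mₖ, dₖ₊₁ = (n − mₖ₊₁²)/dₖ, aₖ₊₁ = ⌊(a₀+mₖ₊₁)/dₖ₊₁⌋:
  k=1: m=16, d=10, a=3
  k=2: m=14, d=7, a=4
  k=3: m=14, d=10, a=3
  k=4: m=16, d=1, a=32
d=1 and a=2a₀=32 at k=4, so the next step gives (m, d) = (16, 10) again — its k=1 value — and the period has length 4.

[16; 3, 4, 3, 32]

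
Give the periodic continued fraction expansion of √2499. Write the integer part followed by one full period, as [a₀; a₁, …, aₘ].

a₀ = ⌊√2499⌋ = 49.
With m₀=0, d₀=1 and mₖ₊₁ = dₖaₖ − mₖ, dₖ₊₁ = (n − mₖ₊₁²)/dₖ, aₖ₊₁ = ⌊(a₀+mₖ₊₁)/dₖ₊₁⌋:
  k=1: m=49, d=98, a=1
  k=2: m=49, d=1, a=98
d=1 and a=2a₀=98 at k=2, so the next step gives (m, d) = (49, 98) again — its k=1 value — and the period has length 2.

[49; 1, 98]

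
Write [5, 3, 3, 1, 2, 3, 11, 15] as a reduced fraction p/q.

Using pₖ = aₖpₖ₋₁ + pₖ₋₂ and qₖ = aₖqₖ₋₁ + qₖ₋₂:
  k=0: a=5, p=5, q=1
  k=1: a=3, p=16, q=3
  k=2: a=3, p=53, q=10
  k=3: a=1, p=69, q=13
  k=4: a=2, p=191, q=36
  k=5: a=3, p=642, q=121
  k=6: a=11, p=7253, q=1367
  k=7: a=15, p=109437, q=20626

109437/20626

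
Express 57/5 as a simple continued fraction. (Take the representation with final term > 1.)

[11; 2, 2]

57 = 11×5 + 2
5 = 2×2 + 1
2 = 2×1 + 0  (stop)
So 57/5 = [11; 2, 2].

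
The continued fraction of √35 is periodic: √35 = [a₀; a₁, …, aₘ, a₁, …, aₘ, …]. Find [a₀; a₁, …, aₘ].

[5; 1, 10]

a₀ = ⌊√35⌋ = 5.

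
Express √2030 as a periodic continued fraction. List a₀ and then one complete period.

a₀ = ⌊√2030⌋ = 45.
With m₀=0, d₀=1 and mₖ₊₁ = dₖaₖ − mₖ, dₖ₊₁ = (n − mₖ₊₁²)/dₖ, aₖ₊₁ = ⌊(a₀+mₖ₊₁)/dₖ₊₁⌋:
  k=1: m=45, d=5, a=18
  k=2: m=45, d=1, a=90
d=1 and a=2a₀=90 at k=2, so the next step gives (m, d) = (45, 5) again — its k=1 value — and the period has length 2.

[45; 18, 90]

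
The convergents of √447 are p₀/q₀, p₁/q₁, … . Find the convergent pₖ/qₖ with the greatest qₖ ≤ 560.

6237/295

√447 = [21; 7, 42, …] (period length 2).
Convergents:
  p_0/q_0 = 21/1
  p_1/q_1 = 148/7
  p_2/q_2 = 6237/295
  p_3/q_3 = 43807/2072
q_2 = 295 ≤ 560 < 2072 = q_3, so the answer is 6237/295.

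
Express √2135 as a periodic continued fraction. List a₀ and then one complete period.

a₀ = ⌊√2135⌋ = 46.
With m₀=0, d₀=1 and mₖ₊₁ = dₖaₖ − mₖ, dₖ₊₁ = (n − mₖ₊₁²)/dₖ, aₖ₊₁ = ⌊(a₀+mₖ₊₁)/dₖ₊₁⌋:
  k=1: m=46, d=19, a=4
  k=2: m=30, d=65, a=1
  k=3: m=35, d=14, a=5
  k=4: m=35, d=65, a=1
  k=5: m=30, d=19, a=4
  k=6: m=46, d=1, a=92
d=1 and a=2a₀=92 at k=6, so the next step gives (m, d) = (46, 19) again — its k=1 value — and the period has length 6.

[46; 4, 1, 5, 1, 4, 92]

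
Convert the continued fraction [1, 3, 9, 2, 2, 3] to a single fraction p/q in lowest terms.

657/497

Using pₖ = aₖpₖ₋₁ + pₖ₋₂ and qₖ = aₖqₖ₋₁ + qₖ₋₂:
  k=0: a=1, p=1, q=1
  k=1: a=3, p=4, q=3
  k=2: a=9, p=37, q=28
  k=3: a=2, p=78, q=59
  k=4: a=2, p=193, q=146
  k=5: a=3, p=657, q=497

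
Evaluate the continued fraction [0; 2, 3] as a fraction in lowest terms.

Using pₖ = aₖpₖ₋₁ + pₖ₋₂ and qₖ = aₖqₖ₋₁ + qₖ₋₂:
  k=0: a=0, p=0, q=1
  k=1: a=2, p=1, q=2
  k=2: a=3, p=3, q=7

3/7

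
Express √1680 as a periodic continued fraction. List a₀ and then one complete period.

a₀ = ⌊√1680⌋ = 40.
With m₀=0, d₀=1 and mₖ₊₁ = dₖaₖ − mₖ, dₖ₊₁ = (n − mₖ₊₁²)/dₖ, aₖ₊₁ = ⌊(a₀+mₖ₊₁)/dₖ₊₁⌋:
  k=1: m=40, d=80, a=1
  k=2: m=40, d=1, a=80
d=1 and a=2a₀=80 at k=2, so the next step gives (m, d) = (40, 80) again — its k=1 value — and the period has length 2.

[40; 1, 80]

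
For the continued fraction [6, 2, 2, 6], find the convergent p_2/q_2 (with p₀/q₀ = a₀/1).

Using pₖ = aₖpₖ₋₁ + pₖ₋₂, qₖ = aₖqₖ₋₁ + qₖ₋₂ (with p₋₁=1, p₋₂=0, q₋₁=0, q₋₂=1):
  k=0: a=6, p=6, q=1
  k=1: a=2, p=13, q=2
  k=2: a=2, p=32, q=5

32/5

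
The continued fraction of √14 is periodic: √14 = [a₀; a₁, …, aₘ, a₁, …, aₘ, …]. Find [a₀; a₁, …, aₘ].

a₀ = ⌊√14⌋ = 3.
With m₀=0, d₀=1 and mₖ₊₁ = dₖaₖ − mₖ, dₖ₊₁ = (n − mₖ₊₁²)/dₖ, aₖ₊₁ = ⌊(a₀+mₖ₊₁)/dₖ₊₁⌋:
  k=1: m=3, d=5, a=1
  k=2: m=2, d=2, a=2
  k=3: m=2, d=5, a=1
  k=4: m=3, d=1, a=6
d=1 and a=2a₀=6 at k=4, so the next step gives (m, d) = (3, 5) again — its k=1 value — and the period has length 4.

[3; 1, 2, 1, 6]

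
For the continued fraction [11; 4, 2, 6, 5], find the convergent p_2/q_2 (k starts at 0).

101/9

Using pₖ = aₖpₖ₋₁ + pₖ₋₂, qₖ = aₖqₖ₋₁ + qₖ₋₂ (with p₋₁=1, p₋₂=0, q₋₁=0, q₋₂=1):
  k=0: a=11, p=11, q=1
  k=1: a=4, p=45, q=4
  k=2: a=2, p=101, q=9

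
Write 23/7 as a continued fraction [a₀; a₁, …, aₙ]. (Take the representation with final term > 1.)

23 = 3*7 + 2
7 = 3*2 + 1
2 = 2*1 + 0  (stop)
So 23/7 = [3; 3, 2].

[3; 3, 2]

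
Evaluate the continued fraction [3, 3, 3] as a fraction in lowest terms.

Fold from the inside: start with 3/1.
  3 + 1/3 = 10/3
  3 + 3/10 = 33/10

33/10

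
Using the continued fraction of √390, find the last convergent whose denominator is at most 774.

12481/632

√390 = [19; 1, 2, 1, 38, …] (period length 4).
Convergents:
  p_0/q_0 = 19/1
  p_1/q_1 = 20/1
  p_2/q_2 = 59/3
  p_3/q_3 = 79/4
  p_4/q_4 = 3061/155
  p_5/q_5 = 3140/159
  p_6/q_6 = 9341/473
  p_7/q_7 = 12481/632
  p_8/q_8 = 483619/24489
q_7 = 632 ≤ 774 < 24489 = q_8, so the answer is 12481/632.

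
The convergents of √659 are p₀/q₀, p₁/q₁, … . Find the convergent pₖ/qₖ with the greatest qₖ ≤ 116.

√659 = [25; 1, 2, 25, 2, 1, 50, …] (period length 6).
Convergents:
  p_0/q_0 = 25/1
  p_1/q_1 = 26/1
  p_2/q_2 = 77/3
  p_3/q_3 = 1951/76
  p_4/q_4 = 3979/155
q_3 = 76 ≤ 116 < 155 = q_4, so the answer is 1951/76.

1951/76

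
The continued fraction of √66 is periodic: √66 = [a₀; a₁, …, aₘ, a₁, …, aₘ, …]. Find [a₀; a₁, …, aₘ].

[8; 8, 16]

a₀ = ⌊√66⌋ = 8.
With m₀=0, d₀=1 and mₖ₊₁ = dₖaₖ − mₖ, dₖ₊₁ = (n − mₖ₊₁²)/dₖ, aₖ₊₁ = ⌊(a₀+mₖ₊₁)/dₖ₊₁⌋:
  k=1: m=8, d=2, a=8
  k=2: m=8, d=1, a=16
d=1 and a=2a₀=16 at k=2, so the next step gives (m, d) = (8, 2) again — its k=1 value — and the period has length 2.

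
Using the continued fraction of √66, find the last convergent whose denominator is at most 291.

1048/129

√66 = [8; 8, 16, …] (period length 2).
Convergents:
  p_0/q_0 = 8/1
  p_1/q_1 = 65/8
  p_2/q_2 = 1048/129
  p_3/q_3 = 8449/1040
q_2 = 129 ≤ 291 < 1040 = q_3, so the answer is 1048/129.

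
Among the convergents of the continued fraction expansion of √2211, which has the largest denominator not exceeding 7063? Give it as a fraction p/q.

207787/4419

√2211 = [47; 47, 94, …] (period length 2).
Convergents:
  p_0/q_0 = 47/1
  p_1/q_1 = 2210/47
  p_2/q_2 = 207787/4419
  p_3/q_3 = 9768199/207740
q_2 = 4419 ≤ 7063 < 207740 = q_3, so the answer is 207787/4419.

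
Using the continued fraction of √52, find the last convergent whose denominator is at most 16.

101/14

√52 = [7; 4, 1, 2, 1, 4, 14, …] (period length 6).
Convergents:
  p_0/q_0 = 7/1
  p_1/q_1 = 29/4
  p_2/q_2 = 36/5
  p_3/q_3 = 101/14
  p_4/q_4 = 137/19
q_3 = 14 ≤ 16 < 19 = q_4, so the answer is 101/14.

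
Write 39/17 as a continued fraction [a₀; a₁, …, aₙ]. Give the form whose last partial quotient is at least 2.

39 = 2×17 + 5
17 = 3×5 + 2
5 = 2×2 + 1
2 = 2×1 + 0  (stop)
So 39/17 = [2; 3, 2, 2].

[2; 3, 2, 2]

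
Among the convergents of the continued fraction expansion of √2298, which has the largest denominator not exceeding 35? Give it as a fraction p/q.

767/16

√2298 = [47; 1, 14, 1, 94, …] (period length 4).
Convergents:
  p_0/q_0 = 47/1
  p_1/q_1 = 48/1
  p_2/q_2 = 719/15
  p_3/q_3 = 767/16
  p_4/q_4 = 72817/1519
q_3 = 16 ≤ 35 < 1519 = q_4, so the answer is 767/16.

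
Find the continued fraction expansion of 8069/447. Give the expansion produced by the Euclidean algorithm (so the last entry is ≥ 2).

8069 = 18×447 + 23
447 = 19×23 + 10
23 = 2×10 + 3
10 = 3×3 + 1
3 = 3×1 + 0  (stop)
So 8069/447 = [18; 19, 2, 3, 3].

[18; 19, 2, 3, 3]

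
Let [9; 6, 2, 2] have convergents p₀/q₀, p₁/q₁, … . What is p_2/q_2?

Using pₖ = aₖpₖ₋₁ + pₖ₋₂, qₖ = aₖqₖ₋₁ + qₖ₋₂ (with p₋₁=1, p₋₂=0, q₋₁=0, q₋₂=1):
  k=0: a=9, p=9, q=1
  k=1: a=6, p=55, q=6
  k=2: a=2, p=119, q=13

119/13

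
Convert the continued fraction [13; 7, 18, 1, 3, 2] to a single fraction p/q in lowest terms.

Using pₖ = aₖpₖ₋₁ + pₖ₋₂ and qₖ = aₖqₖ₋₁ + qₖ₋₂:
  k=0: a=13, p=13, q=1
  k=1: a=7, p=92, q=7
  k=2: a=18, p=1669, q=127
  k=3: a=1, p=1761, q=134
  k=4: a=3, p=6952, q=529
  k=5: a=2, p=15665, q=1192

15665/1192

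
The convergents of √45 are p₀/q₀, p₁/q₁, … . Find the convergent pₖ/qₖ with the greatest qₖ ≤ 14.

47/7

√45 = [6; 1, 2, 2, 2, 1, 12, …] (period length 6).
Convergents:
  p_0/q_0 = 6/1
  p_1/q_1 = 7/1
  p_2/q_2 = 20/3
  p_3/q_3 = 47/7
  p_4/q_4 = 114/17
q_3 = 7 ≤ 14 < 17 = q_4, so the answer is 47/7.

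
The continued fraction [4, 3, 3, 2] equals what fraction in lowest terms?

Using pₖ = aₖpₖ₋₁ + pₖ₋₂ and qₖ = aₖqₖ₋₁ + qₖ₋₂:
  k=0: a=4, p=4, q=1
  k=1: a=3, p=13, q=3
  k=2: a=3, p=43, q=10
  k=3: a=2, p=99, q=23

99/23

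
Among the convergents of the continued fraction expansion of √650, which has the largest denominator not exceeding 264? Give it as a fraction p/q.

5201/204

√650 = [25; 2, 50, …] (period length 2).
Convergents:
  p_0/q_0 = 25/1
  p_1/q_1 = 51/2
  p_2/q_2 = 2575/101
  p_3/q_3 = 5201/204
  p_4/q_4 = 262625/10301
q_3 = 204 ≤ 264 < 10301 = q_4, so the answer is 5201/204.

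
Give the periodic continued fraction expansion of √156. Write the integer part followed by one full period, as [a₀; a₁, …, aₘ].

[12; 2, 24]

a₀ = ⌊√156⌋ = 12.
With m₀=0, d₀=1 and mₖ₊₁ = dₖaₖ − mₖ, dₖ₊₁ = (n − mₖ₊₁²)/dₖ, aₖ₊₁ = ⌊(a₀+mₖ₊₁)/dₖ₊₁⌋:
  k=1: m=12, d=12, a=2
  k=2: m=12, d=1, a=24
d=1 and a=2a₀=24 at k=2, so the next step gives (m, d) = (12, 12) again — its k=1 value — and the period has length 2.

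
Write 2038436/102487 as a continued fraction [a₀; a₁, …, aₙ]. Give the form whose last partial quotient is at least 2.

2038436 = 19*102487 + 91183
102487 = 1*91183 + 11304
91183 = 8*11304 + 751
11304 = 15*751 + 39
751 = 19*39 + 10
39 = 3*10 + 9
10 = 1*9 + 1
9 = 9*1 + 0  (stop)
So 2038436/102487 = [19; 1, 8, 15, 19, 3, 1, 9].

[19; 1, 8, 15, 19, 3, 1, 9]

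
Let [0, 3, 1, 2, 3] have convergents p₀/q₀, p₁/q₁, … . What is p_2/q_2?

Using pₖ = aₖpₖ₋₁ + pₖ₋₂, qₖ = aₖqₖ₋₁ + qₖ₋₂ (with p₋₁=1, p₋₂=0, q₋₁=0, q₋₂=1):
  k=0: a=0, p=0, q=1
  k=1: a=3, p=1, q=3
  k=2: a=1, p=1, q=4

1/4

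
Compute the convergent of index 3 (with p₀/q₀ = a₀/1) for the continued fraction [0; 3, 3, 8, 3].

Using pₖ = aₖpₖ₋₁ + pₖ₋₂, qₖ = aₖqₖ₋₁ + qₖ₋₂ (with p₋₁=1, p₋₂=0, q₋₁=0, q₋₂=1):
  k=0: a=0, p=0, q=1
  k=1: a=3, p=1, q=3
  k=2: a=3, p=3, q=10
  k=3: a=8, p=25, q=83

25/83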